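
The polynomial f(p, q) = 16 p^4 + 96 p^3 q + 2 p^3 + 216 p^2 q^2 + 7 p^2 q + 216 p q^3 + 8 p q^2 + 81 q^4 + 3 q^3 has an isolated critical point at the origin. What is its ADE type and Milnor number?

The Hessian of f at 0 has rank 0. Corank 2; j^3 = (p + q)^2*(2*p + 3*q) has shape L^2 M (L != M), so D-series; mu = 5 gives D_5.

Type D5, Milnor number mu = 5.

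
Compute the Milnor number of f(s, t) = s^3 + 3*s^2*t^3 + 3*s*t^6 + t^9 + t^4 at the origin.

6

The Hessian of f at 0 has rank 0. Corank 2; j^3 = s^3 is a perfect cube, so E-series; the 4-jet and mu = 6 give E_6.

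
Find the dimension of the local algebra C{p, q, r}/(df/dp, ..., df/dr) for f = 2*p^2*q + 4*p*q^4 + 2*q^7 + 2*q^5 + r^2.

6

The Hessian of f at 0 is [[0, 0, 0], [0, 0, 0], [0, 0, 2]] with rank 1, so corank 2. A Groebner basis of the Jacobian ideal J(f) in C{p,q,r} is {p*q + q^4, p*q^2, p^2 - 5*p*q, r}; counting standard monomials gives mu = 6. Corank 2; j^3 = 2*p^2*q has shape L^2 M (L != M), so D-series; mu = 6 gives D_6.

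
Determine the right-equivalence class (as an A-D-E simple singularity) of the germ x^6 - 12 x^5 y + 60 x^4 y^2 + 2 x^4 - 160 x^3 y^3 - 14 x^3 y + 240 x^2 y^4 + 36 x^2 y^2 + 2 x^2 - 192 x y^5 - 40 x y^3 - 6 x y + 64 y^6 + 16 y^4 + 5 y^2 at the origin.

A_1

The Hessian of f at 0 has rank 2. Corank 0: nondegenerate Morse point, so A_1.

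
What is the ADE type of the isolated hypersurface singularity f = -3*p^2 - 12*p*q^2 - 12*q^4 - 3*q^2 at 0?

The Hessian of f at 0 has rank 2. Corank 0: nondegenerate Morse point, so A_1.

A_1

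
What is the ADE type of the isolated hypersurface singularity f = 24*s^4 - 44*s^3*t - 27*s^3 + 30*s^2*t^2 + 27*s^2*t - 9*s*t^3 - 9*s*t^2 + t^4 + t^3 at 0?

The Hessian of f at 0 is [[0, 0], [0, 0]] with rank 0, so corank 2. A Groebner basis of the Jacobian ideal J(f) in C{s,t} is {19683*s^2/4 - 6561*s*t/2 + t^4 + 27*t^3/4 + 2187*t^2/4, s^3 - 135*s^2/4 + 45*s*t/2 - t^3/12 - 15*t^2/4, s^2*t - 243*s^2/4 + 81*s*t/2 - 7*t^3/36 - 27*t^2/4, -81*s^2 + s*t^2 + 54*s*t - 4*t^3/9 - 9*t^2}; counting standard monomials gives mu = 7. Corank 2; j^3 = -(3*s - t)^3 is a perfect cube, so E-series; the 4-jet and mu = 7 give E_7.

E_{7}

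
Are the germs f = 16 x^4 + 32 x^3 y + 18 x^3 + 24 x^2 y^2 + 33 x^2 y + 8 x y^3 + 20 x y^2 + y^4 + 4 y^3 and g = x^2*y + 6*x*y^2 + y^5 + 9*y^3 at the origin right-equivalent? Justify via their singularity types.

The Hessian of f at 0 has rank 0. Corank 2; j^3 = (2*x + y)*(3*x + 2*y)^2 has shape L^2 M (L != M), so D-series; mu = 5 gives D_5. The Hessian of g at 0 has rank 0. Corank 2; j^3 = y*(x + 3*y)^2 has shape L^2 M (L != M), so D-series; mu = 6 gives D_6. f is D_5 but g is D_6, hence not right-equivalent.

No.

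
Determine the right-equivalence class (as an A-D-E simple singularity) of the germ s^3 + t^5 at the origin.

The Hessian of f at 0 has rank 0. Corank 2; j^3 = s^3 is a perfect cube, so E-series; the 5-jet and mu = 8 give E_8.

E8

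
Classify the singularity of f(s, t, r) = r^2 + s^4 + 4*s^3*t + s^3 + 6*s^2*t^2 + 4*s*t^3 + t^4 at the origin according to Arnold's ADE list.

E_6

The Hessian of f at 0 has rank 1. Corank 2; j^3 = s^3 is a perfect cube, so E-series; the 4-jet and mu = 6 give E_6.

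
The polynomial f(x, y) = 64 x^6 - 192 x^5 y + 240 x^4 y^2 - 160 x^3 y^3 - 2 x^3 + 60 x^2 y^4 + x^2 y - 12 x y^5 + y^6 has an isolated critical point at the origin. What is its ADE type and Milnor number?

Type D7, Milnor number mu = 7.

The Hessian of f at 0 is [[0, 0], [0, 0]] with rank 0, so corank 2. A Groebner basis of the Jacobian ideal J(f) in C{x,y} is {x*y/12 + y^5, x*y^2, x^2 - x*y/2}; counting standard monomials gives mu = 7. Corank 2; j^3 = -x^2*(2*x - y) has shape L^2 M (L != M), so D-series; mu = 7 gives D_7.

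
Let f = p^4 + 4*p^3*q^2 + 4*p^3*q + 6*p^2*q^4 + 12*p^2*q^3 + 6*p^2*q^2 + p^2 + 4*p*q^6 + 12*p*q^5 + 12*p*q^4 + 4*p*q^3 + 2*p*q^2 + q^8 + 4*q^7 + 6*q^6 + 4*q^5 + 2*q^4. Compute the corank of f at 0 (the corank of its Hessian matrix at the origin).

1

Hessian at 0 has rank 1.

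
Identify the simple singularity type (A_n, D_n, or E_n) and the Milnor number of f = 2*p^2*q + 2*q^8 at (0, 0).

The Hessian of f at 0 has rank 0. Corank 2; j^3 = 2*p^2*q has shape L^2 M (L != M), so D-series; mu = 9 gives D_9.

Type D9, Milnor number mu = 9.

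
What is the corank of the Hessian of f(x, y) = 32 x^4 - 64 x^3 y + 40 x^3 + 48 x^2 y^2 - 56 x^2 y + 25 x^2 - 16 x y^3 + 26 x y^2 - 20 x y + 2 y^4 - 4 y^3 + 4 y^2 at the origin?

The Hessian at 0 is [[50, -20], [-20, 8]] of rank 1; hence corank 1.

1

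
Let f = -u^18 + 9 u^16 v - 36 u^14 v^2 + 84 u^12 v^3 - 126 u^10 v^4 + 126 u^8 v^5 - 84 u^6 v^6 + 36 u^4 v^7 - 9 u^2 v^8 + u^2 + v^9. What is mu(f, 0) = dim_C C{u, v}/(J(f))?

The Hessian of f at 0 has rank 1. Corank 1: A-series; mu = 8 gives A_8.

8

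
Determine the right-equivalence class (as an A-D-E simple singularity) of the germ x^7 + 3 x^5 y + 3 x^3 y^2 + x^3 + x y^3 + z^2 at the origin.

The Hessian of f at 0 is [[0, 0, 0], [0, 0, 0], [0, 0, 2]] with rank 1, so corank 2. A Groebner basis of the Jacobian ideal J(f) in C{x,y,z} is {x^3, x*y^2, 3*x^2 + y^3, z}; counting standard monomials gives mu = 7. Corank 2; j^3 = x^3 is a perfect cube, so E-series; the 4-jet and mu = 7 give E_7.

E_{7}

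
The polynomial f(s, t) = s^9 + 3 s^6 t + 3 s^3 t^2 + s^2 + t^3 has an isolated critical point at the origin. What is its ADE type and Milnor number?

Type A_{2}, Milnor number mu = 2.

The Hessian of f at 0 has rank 1. Corank 1: A-series; mu = 2 gives A_2.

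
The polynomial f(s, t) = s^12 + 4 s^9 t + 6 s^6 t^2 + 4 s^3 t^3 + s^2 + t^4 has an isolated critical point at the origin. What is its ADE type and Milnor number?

The Hessian of f at 0 is [[2, 0], [0, 0]] with rank 1, so corank 1. A Groebner basis of the Jacobian ideal J(f) in C{s,t} is {t^3, s}; counting standard monomials gives mu = 3. Corank 1: A-series; mu = 3 gives A_3.

Type A_{3}, Milnor number mu = 3.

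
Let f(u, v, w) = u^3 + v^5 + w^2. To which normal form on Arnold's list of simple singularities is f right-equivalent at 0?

E_8

The Hessian of f at 0 has rank 1. Corank 2; j^3 = u^3 is a perfect cube, so E-series; the 5-jet and mu = 8 give E_8.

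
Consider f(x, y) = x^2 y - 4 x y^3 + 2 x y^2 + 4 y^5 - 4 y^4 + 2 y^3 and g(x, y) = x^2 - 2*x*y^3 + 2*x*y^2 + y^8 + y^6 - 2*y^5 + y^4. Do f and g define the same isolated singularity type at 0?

The Hessian of f at 0 has rank 0. Corank 2; j^3 = y*(x^2 + 2*x*y + 2*y^2) splits into three distinct lines over C (the quadratic factor has nonzero discriminant), so D_4. The Hessian of g at 0 has rank 1. Corank 1: A-series; mu = 7 gives A_7. f is D_4 but g is A_7, hence not right-equivalent.

No.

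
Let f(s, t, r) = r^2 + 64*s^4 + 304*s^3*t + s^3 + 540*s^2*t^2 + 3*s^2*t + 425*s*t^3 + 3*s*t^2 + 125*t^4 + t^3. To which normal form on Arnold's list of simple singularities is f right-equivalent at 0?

E_{7}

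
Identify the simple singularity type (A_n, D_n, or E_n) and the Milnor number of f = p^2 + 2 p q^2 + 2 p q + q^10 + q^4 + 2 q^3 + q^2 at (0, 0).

The Hessian of f at 0 is [[2, 2], [2, 2]] with rank 1, so corank 1. A Groebner basis of the Jacobian ideal J(f) in C{p,q} is {p^5 + 10*p^4 + 30*p^3*q - 35*p^3 - 54*p^2*q + 23*p^2 + 27*p*q - 4*p - 4*q, p^4*q - 4*p^4 - 10*p^3*q + 10*p^3 + 15*p^2*q - 6*p^2 - 7*p*q + p + q, p + q^2 + q}; counting standard monomials gives mu = 9. Corank 1: A-series; mu = 9 gives A_9.

Type A_9, Milnor number mu = 9.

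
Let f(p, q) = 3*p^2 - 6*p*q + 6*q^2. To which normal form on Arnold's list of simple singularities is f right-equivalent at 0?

The Hessian of f at 0 is [[6, -6], [-6, 12]] with rank 2, so corank 0. A Groebner basis of the Jacobian ideal J(f) in C{p,q} is {p, q}; counting standard monomials gives mu = 1. Corank 0: nondegenerate Morse point, so A_1.

A_1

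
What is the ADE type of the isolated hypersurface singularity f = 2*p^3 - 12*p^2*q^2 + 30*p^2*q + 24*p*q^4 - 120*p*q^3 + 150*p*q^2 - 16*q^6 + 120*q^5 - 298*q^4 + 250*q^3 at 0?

E6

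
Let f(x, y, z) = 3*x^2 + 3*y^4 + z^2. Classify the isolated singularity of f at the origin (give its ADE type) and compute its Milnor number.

Type A_3, Milnor number mu = 3.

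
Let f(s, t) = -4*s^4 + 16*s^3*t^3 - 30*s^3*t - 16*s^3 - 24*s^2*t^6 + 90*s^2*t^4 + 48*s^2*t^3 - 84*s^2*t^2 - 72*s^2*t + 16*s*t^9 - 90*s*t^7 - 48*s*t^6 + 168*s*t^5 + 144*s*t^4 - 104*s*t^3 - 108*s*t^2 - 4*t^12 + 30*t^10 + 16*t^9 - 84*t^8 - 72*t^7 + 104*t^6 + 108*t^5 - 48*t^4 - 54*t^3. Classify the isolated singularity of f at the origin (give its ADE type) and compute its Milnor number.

Type E_7, Milnor number mu = 7.

The Hessian of f at 0 has rank 0. Corank 2; j^3 = -2*(2*s + 3*t)^3 is a perfect cube, so E-series; the 4-jet and mu = 7 give E_7.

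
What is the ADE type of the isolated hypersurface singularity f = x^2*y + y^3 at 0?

D4

The Hessian of f at 0 is [[0, 0], [0, 0]] with rank 0, so corank 2. A Groebner basis of the Jacobian ideal J(f) in C{x,y} is {y^3, x^2 + 3*y^2, x*y}; counting standard monomials gives mu = 4. Corank 2; j^3 = y*(x^2 + y^2) splits into three distinct lines over C (the quadratic factor has nonzero discriminant), so D_4.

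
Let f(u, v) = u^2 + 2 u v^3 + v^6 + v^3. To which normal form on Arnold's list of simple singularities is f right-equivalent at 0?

The Hessian of f at 0 has rank 1. Corank 1: A-series; mu = 2 gives A_2.

A_2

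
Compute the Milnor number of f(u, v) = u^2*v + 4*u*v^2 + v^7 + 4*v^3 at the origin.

8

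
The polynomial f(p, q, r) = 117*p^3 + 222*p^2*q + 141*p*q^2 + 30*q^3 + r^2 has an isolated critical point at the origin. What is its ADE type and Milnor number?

Type D4, Milnor number mu = 4.

The Hessian of f at 0 has rank 1. Corank 2; j^3 = 3*(3*p + 2*q)*(13*p^2 + 16*p*q + 5*q^2) splits into three distinct lines over C (the quadratic factor has nonzero discriminant), so D_4.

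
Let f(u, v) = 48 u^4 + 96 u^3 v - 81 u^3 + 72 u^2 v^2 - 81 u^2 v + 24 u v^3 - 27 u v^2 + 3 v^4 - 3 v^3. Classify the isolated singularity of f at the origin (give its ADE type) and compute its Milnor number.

Type E6, Milnor number mu = 6.

The Hessian of f at 0 is [[0, 0], [0, 0]] with rank 0, so corank 2. A Groebner basis of the Jacobian ideal J(f) in C{u,v} is {v^4, u*v^2 + 7*v^3/18, u^2 + 2*u*v/3 + v^2/9}; counting standard monomials gives mu = 6. Corank 2; j^3 = -3*(3*u + v)^3 is a perfect cube, so E-series; the 4-jet and mu = 6 give E_6.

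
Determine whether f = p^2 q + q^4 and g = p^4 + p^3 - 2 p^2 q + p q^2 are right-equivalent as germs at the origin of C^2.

Yes.

The Hessian of f at 0 has rank 0. Corank 2; j^3 = p^2*q has shape L^2 M (L != M), so D-series; mu = 5 gives D_5. The Hessian of g at 0 has rank 0. Corank 2; j^3 = p*(p - q)^2 has shape L^2 M (L != M), so D-series; mu = 5 gives D_5. Both have type D_5, hence right-equivalent.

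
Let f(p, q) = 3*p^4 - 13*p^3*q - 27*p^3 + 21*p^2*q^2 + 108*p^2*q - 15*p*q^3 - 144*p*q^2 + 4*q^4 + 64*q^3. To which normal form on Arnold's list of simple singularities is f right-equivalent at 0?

The Hessian of f at 0 has rank 0. Corank 2; j^3 = -(3*p - 4*q)^3 is a perfect cube, so E-series; the 4-jet and mu = 7 give E_7.

E_{7}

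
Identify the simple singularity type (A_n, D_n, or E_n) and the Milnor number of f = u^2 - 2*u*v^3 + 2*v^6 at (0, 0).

Type A_5, Milnor number mu = 5.

The Hessian of f at 0 has rank 1. Corank 1: A-series; mu = 5 gives A_5.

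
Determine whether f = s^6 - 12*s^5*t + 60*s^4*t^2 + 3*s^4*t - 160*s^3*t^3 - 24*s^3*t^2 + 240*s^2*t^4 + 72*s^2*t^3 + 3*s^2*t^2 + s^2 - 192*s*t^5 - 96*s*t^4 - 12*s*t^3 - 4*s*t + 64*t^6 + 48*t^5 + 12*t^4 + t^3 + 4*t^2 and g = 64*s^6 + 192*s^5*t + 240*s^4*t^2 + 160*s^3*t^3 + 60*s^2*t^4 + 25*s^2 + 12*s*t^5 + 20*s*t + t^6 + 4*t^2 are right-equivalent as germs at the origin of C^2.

The Hessian of f at 0 has rank 1. Corank 1: A-series; mu = 2 gives A_2. The Hessian of g at 0 has rank 1. Corank 1: A-series; mu = 5 gives A_5. f is A_2 but g is A_5, hence not right-equivalent.

No.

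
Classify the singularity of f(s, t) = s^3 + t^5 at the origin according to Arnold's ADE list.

E_{8}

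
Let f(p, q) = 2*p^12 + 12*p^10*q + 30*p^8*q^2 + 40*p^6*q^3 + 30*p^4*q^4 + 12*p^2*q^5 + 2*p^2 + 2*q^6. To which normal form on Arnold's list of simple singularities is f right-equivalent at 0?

A5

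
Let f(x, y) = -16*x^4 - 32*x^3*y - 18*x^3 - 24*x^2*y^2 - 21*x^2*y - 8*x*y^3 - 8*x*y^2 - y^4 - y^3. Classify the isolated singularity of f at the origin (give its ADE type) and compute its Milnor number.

Type D_5, Milnor number mu = 5.

The Hessian of f at 0 is [[0, 0], [0, 0]] with rank 0, so corank 2. A Groebner basis of the Jacobian ideal J(f) in C{x,y} is {x*y^2 + 27*x*y/8 + 9*y^2/8, -81*x*y/8 + y^3 - 27*y^2/8, x^2 + 5*x*y/6 + y^2/6}; counting standard monomials gives mu = 5. Corank 2; j^3 = -(2*x + y)*(3*x + y)^2 has shape L^2 M (L != M), so D-series; mu = 5 gives D_5.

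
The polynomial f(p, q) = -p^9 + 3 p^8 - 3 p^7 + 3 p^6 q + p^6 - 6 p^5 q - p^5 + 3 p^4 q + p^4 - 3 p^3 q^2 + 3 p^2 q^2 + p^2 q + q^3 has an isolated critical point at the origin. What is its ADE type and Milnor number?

The Hessian of f at 0 has rank 0. Corank 2; j^3 = q*(p^2 + q^2) splits into three distinct lines over C (the quadratic factor has nonzero discriminant), so D_4.

Type D_{4}, Milnor number mu = 4.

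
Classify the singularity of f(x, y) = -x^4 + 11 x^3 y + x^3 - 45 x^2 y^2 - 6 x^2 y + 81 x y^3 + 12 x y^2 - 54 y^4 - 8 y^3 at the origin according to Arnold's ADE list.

The Hessian of f at 0 has rank 0. Corank 2; j^3 = (x - 2*y)^3 is a perfect cube, so E-series; the 4-jet and mu = 7 give E_7.

E_7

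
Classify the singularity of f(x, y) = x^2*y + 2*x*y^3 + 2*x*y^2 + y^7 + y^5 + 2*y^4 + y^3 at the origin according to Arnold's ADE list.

D_{8}

The Hessian of f at 0 is [[0, 0], [0, 0]] with rank 0, so corank 2. A Groebner basis of the Jacobian ideal J(f) in C{x,y} is {x^2*y^2 - 2*x^2*y + x^2/7 - 20*x*y^2/7 + 8*x*y/7 + y^2, x^3 + 3*x^2*y - x^2/7 + 20*x*y^2/7 - 8*x*y/7 - y^2, x*y + y^3 + y^2}; counting standard monomials gives mu = 8. Corank 2; j^3 = y*(x + y)^2 has shape L^2 M (L != M), so D-series; mu = 8 gives D_8.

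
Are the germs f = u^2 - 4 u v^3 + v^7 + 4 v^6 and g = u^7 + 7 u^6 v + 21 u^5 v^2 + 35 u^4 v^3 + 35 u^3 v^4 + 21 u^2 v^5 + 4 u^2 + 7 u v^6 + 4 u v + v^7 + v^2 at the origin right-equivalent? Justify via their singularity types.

The Hessian of f at 0 has rank 1. Corank 1: A-series; mu = 6 gives A_6. The Hessian of g at 0 has rank 1. Corank 1: A-series; mu = 6 gives A_6. Both have type A_6, hence right-equivalent.

Yes.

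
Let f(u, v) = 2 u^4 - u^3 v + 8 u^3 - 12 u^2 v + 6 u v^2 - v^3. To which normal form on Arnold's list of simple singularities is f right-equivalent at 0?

E_{7}

The Hessian of f at 0 is [[0, 0], [0, 0]] with rank 0, so corank 2. A Groebner basis of the Jacobian ideal J(f) in C{u,v} is {768*u^2 - 768*u*v + v^4 + 8*v^3 + 192*v^2, u^3 + 12*u^2 - 12*u*v + 3*v^2, u^2*v + 24*u^2 - 24*u*v + 6*v^2, 32*u^2 + u*v^2 - 32*u*v - v^3/6 + 8*v^2}; counting standard monomials gives mu = 7. Corank 2; j^3 = (2*u - v)^3 is a perfect cube, so E-series; the 4-jet and mu = 7 give E_7.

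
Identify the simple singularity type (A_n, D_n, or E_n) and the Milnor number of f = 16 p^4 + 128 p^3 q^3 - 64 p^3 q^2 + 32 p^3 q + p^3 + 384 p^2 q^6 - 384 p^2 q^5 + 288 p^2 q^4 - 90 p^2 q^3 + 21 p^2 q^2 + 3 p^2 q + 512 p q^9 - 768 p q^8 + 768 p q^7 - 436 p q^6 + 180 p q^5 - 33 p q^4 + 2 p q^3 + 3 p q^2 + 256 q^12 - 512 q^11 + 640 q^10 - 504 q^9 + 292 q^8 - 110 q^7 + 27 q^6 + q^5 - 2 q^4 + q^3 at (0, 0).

The Hessian of f at 0 has rank 0. Corank 2; j^3 = (p + q)^3 is a perfect cube, so E-series; the 4-jet and mu = 6 give E_6.

Type E_6, Milnor number mu = 6.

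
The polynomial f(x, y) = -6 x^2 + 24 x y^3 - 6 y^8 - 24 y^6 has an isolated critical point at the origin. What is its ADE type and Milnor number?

Type A7, Milnor number mu = 7.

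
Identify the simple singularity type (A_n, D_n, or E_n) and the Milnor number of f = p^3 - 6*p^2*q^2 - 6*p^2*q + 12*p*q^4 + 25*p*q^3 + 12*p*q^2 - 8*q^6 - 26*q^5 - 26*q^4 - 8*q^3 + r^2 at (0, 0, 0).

The Hessian of f at 0 has rank 1. Corank 2; j^3 = (p - 2*q)^3 is a perfect cube, so E-series; the 4-jet and mu = 7 give E_7.

Type E7, Milnor number mu = 7.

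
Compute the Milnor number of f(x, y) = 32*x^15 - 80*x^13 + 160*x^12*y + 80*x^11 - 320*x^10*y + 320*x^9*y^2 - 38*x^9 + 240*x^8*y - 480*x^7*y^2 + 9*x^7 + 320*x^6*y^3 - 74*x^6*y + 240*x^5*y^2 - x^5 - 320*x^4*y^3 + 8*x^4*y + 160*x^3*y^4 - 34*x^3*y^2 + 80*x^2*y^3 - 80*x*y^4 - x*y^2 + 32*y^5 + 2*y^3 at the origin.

6

The Hessian of f at 0 has rank 0. Corank 2; j^3 = -y^2*(x - 2*y) has shape L^2 M (L != M), so D-series; mu = 6 gives D_6.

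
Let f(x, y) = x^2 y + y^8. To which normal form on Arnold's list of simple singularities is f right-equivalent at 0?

The Hessian of f at 0 has rank 0. Corank 2; j^3 = x^2*y has shape L^2 M (L != M), so D-series; mu = 9 gives D_9.

D9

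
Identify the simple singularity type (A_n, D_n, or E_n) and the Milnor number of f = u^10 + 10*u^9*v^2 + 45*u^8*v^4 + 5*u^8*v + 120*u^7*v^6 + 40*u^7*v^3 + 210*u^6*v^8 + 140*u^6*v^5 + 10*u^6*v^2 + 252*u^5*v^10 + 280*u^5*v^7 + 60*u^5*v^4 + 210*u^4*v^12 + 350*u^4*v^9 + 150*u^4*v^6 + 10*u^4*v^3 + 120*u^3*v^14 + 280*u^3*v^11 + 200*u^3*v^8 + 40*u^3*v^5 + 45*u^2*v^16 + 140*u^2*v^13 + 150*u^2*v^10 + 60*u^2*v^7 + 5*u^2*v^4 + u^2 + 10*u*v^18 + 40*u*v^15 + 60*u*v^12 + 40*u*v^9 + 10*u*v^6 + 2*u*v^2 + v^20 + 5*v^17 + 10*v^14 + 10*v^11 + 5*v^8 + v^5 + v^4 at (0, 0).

Type A_4, Milnor number mu = 4.

The Hessian of f at 0 is [[2, 0], [0, 0]] with rank 1, so corank 1. A Groebner basis of the Jacobian ideal J(f) in C{u,v} is {u^2, u + v^2}; counting standard monomials gives mu = 4. Corank 1: A-series; mu = 4 gives A_4.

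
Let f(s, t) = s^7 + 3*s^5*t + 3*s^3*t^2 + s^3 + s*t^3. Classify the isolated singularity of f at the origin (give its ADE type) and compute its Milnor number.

The Hessian of f at 0 has rank 0. Corank 2; j^3 = s^3 is a perfect cube, so E-series; the 4-jet and mu = 7 give E_7.

Type E_7, Milnor number mu = 7.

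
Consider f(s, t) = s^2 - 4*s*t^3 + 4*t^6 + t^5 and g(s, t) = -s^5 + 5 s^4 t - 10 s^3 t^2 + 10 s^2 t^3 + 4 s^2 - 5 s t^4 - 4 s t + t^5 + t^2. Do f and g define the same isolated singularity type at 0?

Yes.

The Hessian of f at 0 is [[2, 0], [0, 0]] with rank 1, so corank 1. A Groebner basis of the Jacobian ideal J(f) in C{s,t} is {-s/2 + t^3, s^2, s*t}; counting standard monomials gives mu = 4. Corank 1: A-series; mu = 4 gives A_4. The Hessian of g at 0 is [[8, -4], [-4, 2]] with rank 1, so corank 1. A Groebner basis of the Jacobian ideal J(g) in C{s,t} is {t^4, s - t/2}; counting standard monomials gives mu = 4. Corank 1: A-series; mu = 4 gives A_4. Both have type A_4, hence right-equivalent.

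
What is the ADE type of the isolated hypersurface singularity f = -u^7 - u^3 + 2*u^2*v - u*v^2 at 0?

The Hessian of f at 0 has rank 0. Corank 2; j^3 = -u*(u - v)^2 has shape L^2 M (L != M), so D-series; mu = 8 gives D_8.

D8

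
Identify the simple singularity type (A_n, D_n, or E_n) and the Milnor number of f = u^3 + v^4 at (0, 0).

The Hessian of f at 0 has rank 0. Corank 2; j^3 = u^3 is a perfect cube, so E-series; the 4-jet and mu = 6 give E_6.

Type E6, Milnor number mu = 6.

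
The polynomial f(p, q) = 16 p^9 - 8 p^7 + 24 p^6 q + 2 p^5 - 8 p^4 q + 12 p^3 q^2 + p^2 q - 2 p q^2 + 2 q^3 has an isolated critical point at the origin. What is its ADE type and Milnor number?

The Hessian of f at 0 has rank 0. Corank 2; j^3 = q*(p^2 - 2*p*q + 2*q^2) splits into three distinct lines over C (the quadratic factor has nonzero discriminant), so D_4.

Type D4, Milnor number mu = 4.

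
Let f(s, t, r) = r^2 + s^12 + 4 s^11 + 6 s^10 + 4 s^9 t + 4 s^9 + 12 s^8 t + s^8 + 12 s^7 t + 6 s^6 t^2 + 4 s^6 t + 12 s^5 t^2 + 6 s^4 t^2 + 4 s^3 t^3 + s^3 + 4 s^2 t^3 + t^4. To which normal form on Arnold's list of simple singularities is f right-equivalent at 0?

E6

The Hessian of f at 0 has rank 1. Corank 2; j^3 = s^3 is a perfect cube, so E-series; the 4-jet and mu = 6 give E_6.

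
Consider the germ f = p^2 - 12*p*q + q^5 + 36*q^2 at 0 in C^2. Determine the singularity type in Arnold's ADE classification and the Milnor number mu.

Type A_{4}, Milnor number mu = 4.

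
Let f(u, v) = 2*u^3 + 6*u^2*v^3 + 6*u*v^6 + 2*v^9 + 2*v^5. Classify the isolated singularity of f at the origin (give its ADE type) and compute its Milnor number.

Type E_8, Milnor number mu = 8.

The Hessian of f at 0 has rank 0. Corank 2; j^3 = 2*u^3 is a perfect cube, so E-series; the 5-jet and mu = 8 give E_8.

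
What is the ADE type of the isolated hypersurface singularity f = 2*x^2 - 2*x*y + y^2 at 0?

A1

The Hessian of f at 0 is [[4, -2], [-2, 2]] with rank 2, so corank 0. A Groebner basis of the Jacobian ideal J(f) in C{x,y} is {x, y}; counting standard monomials gives mu = 1. Corank 0: nondegenerate Morse point, so A_1.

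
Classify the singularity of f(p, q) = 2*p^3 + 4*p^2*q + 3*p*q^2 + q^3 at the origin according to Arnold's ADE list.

D_{4}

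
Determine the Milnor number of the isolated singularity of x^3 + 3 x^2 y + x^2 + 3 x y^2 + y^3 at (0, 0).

2

The Hessian of f at 0 has rank 1. Corank 1: A-series; mu = 2 gives A_2.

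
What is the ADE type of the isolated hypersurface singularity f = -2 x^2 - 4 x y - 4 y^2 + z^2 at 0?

A1

The Hessian of f at 0 has rank 3. Corank 0: nondegenerate Morse point, so A_1.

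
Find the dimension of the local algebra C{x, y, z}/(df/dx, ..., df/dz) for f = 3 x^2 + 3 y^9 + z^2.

8

The Hessian of f at 0 has rank 2. Corank 1: A-series; mu = 8 gives A_8.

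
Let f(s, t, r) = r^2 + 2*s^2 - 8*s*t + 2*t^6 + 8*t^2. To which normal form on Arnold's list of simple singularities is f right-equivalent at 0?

A_{5}

The Hessian of f at 0 has rank 2. Corank 1: A-series; mu = 5 gives A_5.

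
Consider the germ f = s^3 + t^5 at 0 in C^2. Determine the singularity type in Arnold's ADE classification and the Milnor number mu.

Type E8, Milnor number mu = 8.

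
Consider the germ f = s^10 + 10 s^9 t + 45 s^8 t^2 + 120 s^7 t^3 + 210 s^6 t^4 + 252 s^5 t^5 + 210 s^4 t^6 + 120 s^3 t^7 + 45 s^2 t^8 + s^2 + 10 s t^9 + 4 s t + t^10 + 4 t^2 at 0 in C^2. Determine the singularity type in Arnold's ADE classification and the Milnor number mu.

The Hessian of f at 0 is [[2, 4], [4, 8]] with rank 1, so corank 1. A Groebner basis of the Jacobian ideal J(f) in C{s,t} is {t^9, s + 2*t}; counting standard monomials gives mu = 9. Corank 1: A-series; mu = 9 gives A_9.

Type A9, Milnor number mu = 9.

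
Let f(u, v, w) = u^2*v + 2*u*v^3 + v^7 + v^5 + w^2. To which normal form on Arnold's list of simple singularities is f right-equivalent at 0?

D8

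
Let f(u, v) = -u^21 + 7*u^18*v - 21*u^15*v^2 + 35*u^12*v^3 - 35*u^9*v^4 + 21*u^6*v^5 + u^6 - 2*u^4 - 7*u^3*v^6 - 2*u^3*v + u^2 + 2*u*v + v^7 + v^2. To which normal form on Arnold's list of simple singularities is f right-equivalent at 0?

A_{6}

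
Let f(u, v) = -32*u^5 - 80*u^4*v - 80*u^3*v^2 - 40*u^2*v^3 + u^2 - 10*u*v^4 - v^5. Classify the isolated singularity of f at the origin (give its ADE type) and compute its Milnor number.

Type A4, Milnor number mu = 4.

The Hessian of f at 0 is [[2, 0], [0, 0]] with rank 1, so corank 1. A Groebner basis of the Jacobian ideal J(f) in C{u,v} is {v^4, u}; counting standard monomials gives mu = 4. Corank 1: A-series; mu = 4 gives A_4.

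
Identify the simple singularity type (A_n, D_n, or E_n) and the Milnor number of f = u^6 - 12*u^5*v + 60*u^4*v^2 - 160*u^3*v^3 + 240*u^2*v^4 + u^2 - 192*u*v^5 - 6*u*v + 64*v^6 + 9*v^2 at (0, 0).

Type A_5, Milnor number mu = 5.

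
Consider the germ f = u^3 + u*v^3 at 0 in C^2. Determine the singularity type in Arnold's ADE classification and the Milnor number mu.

The Hessian of f at 0 is [[0, 0], [0, 0]] with rank 0, so corank 2. A Groebner basis of the Jacobian ideal J(f) in C{u,v} is {u^3, u*v^2, 3*u^2 + v^3}; counting standard monomials gives mu = 7. Corank 2; j^3 = u^3 is a perfect cube, so E-series; the 4-jet and mu = 7 give E_7.

Type E7, Milnor number mu = 7.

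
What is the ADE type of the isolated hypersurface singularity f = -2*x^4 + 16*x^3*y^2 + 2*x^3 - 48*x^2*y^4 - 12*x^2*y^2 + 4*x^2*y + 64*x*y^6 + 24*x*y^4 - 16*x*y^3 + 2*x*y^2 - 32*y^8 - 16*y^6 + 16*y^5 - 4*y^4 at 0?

D_{5}

The Hessian of f at 0 has rank 0. Corank 2; j^3 = 2*x*(x + y)^2 has shape L^2 M (L != M), so D-series; mu = 5 gives D_5.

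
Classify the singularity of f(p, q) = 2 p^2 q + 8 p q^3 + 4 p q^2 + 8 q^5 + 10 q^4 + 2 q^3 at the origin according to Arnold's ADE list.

D_5

The Hessian of f at 0 has rank 0. Corank 2; j^3 = 2*q*(p + q)^2 has shape L^2 M (L != M), so D-series; mu = 5 gives D_5.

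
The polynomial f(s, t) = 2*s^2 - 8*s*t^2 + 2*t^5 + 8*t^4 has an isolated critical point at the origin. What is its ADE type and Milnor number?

The Hessian of f at 0 has rank 1. Corank 1: A-series; mu = 4 gives A_4.

Type A_{4}, Milnor number mu = 4.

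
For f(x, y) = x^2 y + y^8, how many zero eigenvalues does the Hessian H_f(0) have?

2

The Hessian at 0 is [[0, 0], [0, 0]] of rank 0; hence corank 2.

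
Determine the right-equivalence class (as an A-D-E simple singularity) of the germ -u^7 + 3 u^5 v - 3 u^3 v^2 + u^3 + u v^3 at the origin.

E_7

The Hessian of f at 0 has rank 0. Corank 2; j^3 = u^3 is a perfect cube, so E-series; the 4-jet and mu = 7 give E_7.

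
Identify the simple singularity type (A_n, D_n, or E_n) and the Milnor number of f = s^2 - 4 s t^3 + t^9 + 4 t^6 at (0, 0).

The Hessian of f at 0 has rank 1. Corank 1: A-series; mu = 8 gives A_8.

Type A_{8}, Milnor number mu = 8.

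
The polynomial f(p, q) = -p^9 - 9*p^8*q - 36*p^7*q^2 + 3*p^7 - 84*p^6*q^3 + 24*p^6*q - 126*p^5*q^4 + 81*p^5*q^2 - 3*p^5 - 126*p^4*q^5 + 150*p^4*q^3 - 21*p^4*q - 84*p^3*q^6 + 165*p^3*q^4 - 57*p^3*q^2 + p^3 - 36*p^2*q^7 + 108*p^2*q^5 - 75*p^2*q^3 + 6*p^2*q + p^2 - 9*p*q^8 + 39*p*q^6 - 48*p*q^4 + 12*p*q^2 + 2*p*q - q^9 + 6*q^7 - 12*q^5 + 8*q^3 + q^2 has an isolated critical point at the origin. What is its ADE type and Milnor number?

The Hessian of f at 0 is [[2, 2], [2, 2]] with rank 1, so corank 1. A Groebner basis of the Jacobian ideal J(f) in C{p,q} is {q^2, p + q}; counting standard monomials gives mu = 2. Corank 1: A-series; mu = 2 gives A_2.

Type A_{2}, Milnor number mu = 2.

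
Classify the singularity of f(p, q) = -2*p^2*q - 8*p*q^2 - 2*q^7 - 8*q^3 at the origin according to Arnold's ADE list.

D8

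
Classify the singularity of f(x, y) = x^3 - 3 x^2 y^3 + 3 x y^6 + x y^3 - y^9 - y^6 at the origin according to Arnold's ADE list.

The Hessian of f at 0 has rank 0. Corank 2; j^3 = x^3 is a perfect cube, so E-series; the 4-jet and mu = 7 give E_7.

E_{7}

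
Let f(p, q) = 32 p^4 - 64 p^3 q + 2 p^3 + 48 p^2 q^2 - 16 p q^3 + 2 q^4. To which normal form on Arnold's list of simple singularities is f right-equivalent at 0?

E_6

The Hessian of f at 0 is [[0, 0], [0, 0]] with rank 0, so corank 2. A Groebner basis of the Jacobian ideal J(f) in C{p,q} is {q^4, p*q^2 - q^3/6, p^2}; counting standard monomials gives mu = 6. Corank 2; j^3 = 2*p^3 is a perfect cube, so E-series; the 4-jet and mu = 6 give E_6.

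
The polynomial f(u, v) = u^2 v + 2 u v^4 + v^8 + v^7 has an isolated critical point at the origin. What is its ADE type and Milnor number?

Type D9, Milnor number mu = 9.

The Hessian of f at 0 has rank 0. Corank 2; j^3 = u^2*v has shape L^2 M (L != M), so D-series; mu = 9 gives D_9.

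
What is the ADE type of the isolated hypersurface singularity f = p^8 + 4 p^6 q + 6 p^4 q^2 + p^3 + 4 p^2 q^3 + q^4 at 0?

The Hessian of f at 0 has rank 0. Corank 2; j^3 = p^3 is a perfect cube, so E-series; the 4-jet and mu = 6 give E_6.

E_{6}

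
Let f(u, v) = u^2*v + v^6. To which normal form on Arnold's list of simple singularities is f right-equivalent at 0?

D7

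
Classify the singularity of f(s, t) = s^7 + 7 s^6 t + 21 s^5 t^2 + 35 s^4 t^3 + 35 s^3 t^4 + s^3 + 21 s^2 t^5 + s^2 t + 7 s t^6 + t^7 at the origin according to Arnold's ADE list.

D8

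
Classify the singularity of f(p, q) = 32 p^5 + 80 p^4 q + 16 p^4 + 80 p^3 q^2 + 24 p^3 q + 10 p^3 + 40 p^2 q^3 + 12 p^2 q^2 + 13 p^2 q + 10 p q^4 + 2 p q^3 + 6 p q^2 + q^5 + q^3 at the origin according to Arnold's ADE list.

D_{4}

The Hessian of f at 0 is [[0, 0], [0, 0]] with rank 0, so corank 2. A Groebner basis of the Jacobian ideal J(f) in C{p,q} is {q^3, p^2 - 3*q^2/11, p*q + 6*q^2/11}; counting standard monomials gives mu = 4. Corank 2; j^3 = (2*p + q)*(5*p^2 + 4*p*q + q^2) splits into three distinct lines over C (the quadratic factor has nonzero discriminant), so D_4.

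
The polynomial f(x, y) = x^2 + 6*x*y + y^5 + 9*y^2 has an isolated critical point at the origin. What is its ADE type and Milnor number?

Type A4, Milnor number mu = 4.

The Hessian of f at 0 is [[2, 6], [6, 18]] with rank 1, so corank 1. A Groebner basis of the Jacobian ideal J(f) in C{x,y} is {y^4, x + 3*y}; counting standard monomials gives mu = 4. Corank 1: A-series; mu = 4 gives A_4.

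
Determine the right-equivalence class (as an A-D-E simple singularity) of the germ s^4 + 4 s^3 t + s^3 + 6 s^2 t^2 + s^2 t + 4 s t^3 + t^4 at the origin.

D_{5}

The Hessian of f at 0 is [[0, 0], [0, 0]] with rank 0, so corank 2. A Groebner basis of the Jacobian ideal J(f) in C{s,t} is {s*t^2, -s*t/4 + t^3, s^2 + s*t}; counting standard monomials gives mu = 5. Corank 2; j^3 = s^2*(s + t) has shape L^2 M (L != M), so D-series; mu = 5 gives D_5.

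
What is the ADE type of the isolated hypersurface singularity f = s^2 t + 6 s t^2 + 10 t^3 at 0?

The Hessian of f at 0 is [[0, 0], [0, 0]] with rank 0, so corank 2. A Groebner basis of the Jacobian ideal J(f) in C{s,t} is {t^3, s^2 - 6*t^2, s*t + 3*t^2}; counting standard monomials gives mu = 4. Corank 2; j^3 = t*(s^2 + 6*s*t + 10*t^2) splits into three distinct lines over C (the quadratic factor has nonzero discriminant), so D_4.

D4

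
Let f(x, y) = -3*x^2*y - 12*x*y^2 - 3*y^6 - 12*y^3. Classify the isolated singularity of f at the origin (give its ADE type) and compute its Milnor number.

Type D_{7}, Milnor number mu = 7.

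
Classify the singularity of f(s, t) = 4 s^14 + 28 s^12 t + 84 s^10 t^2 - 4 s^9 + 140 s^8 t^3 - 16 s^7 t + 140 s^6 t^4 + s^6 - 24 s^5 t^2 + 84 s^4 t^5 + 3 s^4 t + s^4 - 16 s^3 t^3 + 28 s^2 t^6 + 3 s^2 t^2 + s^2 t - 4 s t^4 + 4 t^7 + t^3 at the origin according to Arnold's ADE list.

The Hessian of f at 0 has rank 0. Corank 2; j^3 = t*(s^2 + t^2) splits into three distinct lines over C (the quadratic factor has nonzero discriminant), so D_4.

D_{4}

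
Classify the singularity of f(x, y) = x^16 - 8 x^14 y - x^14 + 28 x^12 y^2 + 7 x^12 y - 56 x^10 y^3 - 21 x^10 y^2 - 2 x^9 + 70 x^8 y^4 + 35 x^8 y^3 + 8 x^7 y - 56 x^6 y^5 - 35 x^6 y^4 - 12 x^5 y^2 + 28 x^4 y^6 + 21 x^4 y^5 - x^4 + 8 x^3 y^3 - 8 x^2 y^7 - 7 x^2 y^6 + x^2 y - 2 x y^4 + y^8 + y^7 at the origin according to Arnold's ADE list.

D_9

The Hessian of f at 0 has rank 0. Corank 2; j^3 = x^2*y has shape L^2 M (L != M), so D-series; mu = 9 gives D_9.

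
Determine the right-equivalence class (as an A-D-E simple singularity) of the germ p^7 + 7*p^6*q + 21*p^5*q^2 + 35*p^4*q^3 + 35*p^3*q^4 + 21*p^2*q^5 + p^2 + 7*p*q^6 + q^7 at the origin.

A6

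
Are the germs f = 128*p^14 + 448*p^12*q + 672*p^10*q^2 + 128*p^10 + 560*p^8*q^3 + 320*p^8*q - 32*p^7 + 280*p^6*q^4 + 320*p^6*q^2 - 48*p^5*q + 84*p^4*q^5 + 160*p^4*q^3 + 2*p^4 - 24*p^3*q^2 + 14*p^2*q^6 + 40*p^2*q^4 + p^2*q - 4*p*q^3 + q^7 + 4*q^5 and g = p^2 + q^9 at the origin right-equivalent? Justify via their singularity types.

No.

The Hessian of f at 0 has rank 0. Corank 2; j^3 = p^2*q has shape L^2 M (L != M), so D-series; mu = 8 gives D_8. The Hessian of g at 0 has rank 1. Corank 1: A-series; mu = 8 gives A_8. f is D_8 but g is A_8, hence not right-equivalent.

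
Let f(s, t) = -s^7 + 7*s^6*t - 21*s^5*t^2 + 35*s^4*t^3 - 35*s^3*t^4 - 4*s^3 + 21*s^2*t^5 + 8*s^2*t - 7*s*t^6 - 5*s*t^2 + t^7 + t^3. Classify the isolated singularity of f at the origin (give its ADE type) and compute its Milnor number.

The Hessian of f at 0 is [[0, 0], [0, 0]] with rank 0, so corank 2. A Groebner basis of the Jacobian ideal J(f) in C{s,t} is {128*s*t/7 + t^6 - 64*t^2/7, s*t^2 - t^3/2, s^2 - 3*s*t/2 + t^2/2}; counting standard monomials gives mu = 8. Corank 2; j^3 = -(s - t)*(2*s - t)^2 has shape L^2 M (L != M), so D-series; mu = 8 gives D_8.

Type D8, Milnor number mu = 8.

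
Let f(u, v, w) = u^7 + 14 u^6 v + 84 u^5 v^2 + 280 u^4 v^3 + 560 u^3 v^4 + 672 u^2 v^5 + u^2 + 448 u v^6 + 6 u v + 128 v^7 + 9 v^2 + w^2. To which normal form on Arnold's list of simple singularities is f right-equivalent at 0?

The Hessian of f at 0 is [[2, 6, 0], [6, 18, 0], [0, 0, 2]] with rank 2, so corank 1. A Groebner basis of the Jacobian ideal J(f) in C{u,v,w} is {v^6, u + 3*v, w}; counting standard monomials gives mu = 6. Corank 1: A-series; mu = 6 gives A_6.

A6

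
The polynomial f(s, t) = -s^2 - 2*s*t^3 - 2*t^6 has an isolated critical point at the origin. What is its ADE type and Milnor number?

Type A_{5}, Milnor number mu = 5.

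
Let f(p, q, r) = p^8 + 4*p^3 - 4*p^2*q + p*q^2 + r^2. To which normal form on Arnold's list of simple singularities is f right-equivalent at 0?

D_9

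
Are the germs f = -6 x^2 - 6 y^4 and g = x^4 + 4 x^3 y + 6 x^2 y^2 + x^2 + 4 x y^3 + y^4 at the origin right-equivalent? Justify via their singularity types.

Yes.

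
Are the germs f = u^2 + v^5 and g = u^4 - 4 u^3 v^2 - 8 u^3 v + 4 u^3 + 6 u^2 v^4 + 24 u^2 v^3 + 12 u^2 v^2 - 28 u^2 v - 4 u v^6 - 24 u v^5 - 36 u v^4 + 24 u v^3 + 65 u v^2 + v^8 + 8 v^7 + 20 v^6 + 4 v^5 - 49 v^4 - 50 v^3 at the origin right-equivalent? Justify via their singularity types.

The Hessian of f at 0 has rank 1. Corank 1: A-series; mu = 4 gives A_4. The Hessian of g at 0 has rank 0. Corank 2; j^3 = (u - 2*v)*(2*u - 5*v)^2 has shape L^2 M (L != M), so D-series; mu = 5 gives D_5. f is A_4 but g is D_5, hence not right-equivalent.

No.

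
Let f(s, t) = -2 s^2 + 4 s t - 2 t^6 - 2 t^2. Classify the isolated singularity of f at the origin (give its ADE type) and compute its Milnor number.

The Hessian of f at 0 has rank 1. Corank 1: A-series; mu = 5 gives A_5.

Type A_5, Milnor number mu = 5.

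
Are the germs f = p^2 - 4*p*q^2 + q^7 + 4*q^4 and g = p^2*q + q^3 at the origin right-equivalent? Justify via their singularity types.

The Hessian of f at 0 has rank 1. Corank 1: A-series; mu = 6 gives A_6. The Hessian of g at 0 has rank 0. Corank 2; j^3 = q*(p^2 + q^2) splits into three distinct lines over C (the quadratic factor has nonzero discriminant), so D_4. f is A_6 but g is D_4, hence not right-equivalent.

No.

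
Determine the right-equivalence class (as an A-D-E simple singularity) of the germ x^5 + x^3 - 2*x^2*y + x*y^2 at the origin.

D_6

The Hessian of f at 0 has rank 0. Corank 2; j^3 = x*(x - y)^2 has shape L^2 M (L != M), so D-series; mu = 6 gives D_6.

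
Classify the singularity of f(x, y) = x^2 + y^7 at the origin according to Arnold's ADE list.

A6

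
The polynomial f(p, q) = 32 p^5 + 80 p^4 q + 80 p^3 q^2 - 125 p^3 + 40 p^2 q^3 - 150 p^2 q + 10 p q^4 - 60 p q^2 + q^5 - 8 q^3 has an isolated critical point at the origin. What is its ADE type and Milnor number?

Type E_{8}, Milnor number mu = 8.

The Hessian of f at 0 has rank 0. Corank 2; j^3 = -(5*p + 2*q)^3 is a perfect cube, so E-series; the 5-jet and mu = 8 give E_8.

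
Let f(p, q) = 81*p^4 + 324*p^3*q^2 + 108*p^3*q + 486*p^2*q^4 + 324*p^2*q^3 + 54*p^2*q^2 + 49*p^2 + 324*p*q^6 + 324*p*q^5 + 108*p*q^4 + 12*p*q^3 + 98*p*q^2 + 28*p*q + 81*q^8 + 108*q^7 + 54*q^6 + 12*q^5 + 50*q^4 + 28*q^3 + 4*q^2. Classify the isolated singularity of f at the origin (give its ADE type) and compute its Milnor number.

Type A_3, Milnor number mu = 3.

The Hessian of f at 0 has rank 1. Corank 1: A-series; mu = 3 gives A_3.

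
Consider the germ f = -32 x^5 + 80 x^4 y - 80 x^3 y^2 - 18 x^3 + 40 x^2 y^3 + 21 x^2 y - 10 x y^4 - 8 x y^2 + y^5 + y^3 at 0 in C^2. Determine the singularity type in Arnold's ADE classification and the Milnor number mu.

Type D_6, Milnor number mu = 6.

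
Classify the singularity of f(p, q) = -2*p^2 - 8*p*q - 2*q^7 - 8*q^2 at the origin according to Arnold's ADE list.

A_6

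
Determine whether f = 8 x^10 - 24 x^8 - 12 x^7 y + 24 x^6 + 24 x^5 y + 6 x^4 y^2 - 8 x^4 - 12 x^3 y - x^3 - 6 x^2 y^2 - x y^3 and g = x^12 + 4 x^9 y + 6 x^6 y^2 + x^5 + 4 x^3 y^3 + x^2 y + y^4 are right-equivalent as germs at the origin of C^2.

No.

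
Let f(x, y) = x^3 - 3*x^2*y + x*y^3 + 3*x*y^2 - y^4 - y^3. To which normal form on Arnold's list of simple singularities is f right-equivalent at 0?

The Hessian of f at 0 has rank 0. Corank 2; j^3 = (x - y)^3 is a perfect cube, so E-series; the 4-jet and mu = 7 give E_7.

E7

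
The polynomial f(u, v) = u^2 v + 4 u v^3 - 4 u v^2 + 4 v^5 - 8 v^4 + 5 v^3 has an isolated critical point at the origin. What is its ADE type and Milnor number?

Type D_{4}, Milnor number mu = 4.

The Hessian of f at 0 is [[0, 0], [0, 0]] with rank 0, so corank 2. A Groebner basis of the Jacobian ideal J(f) in C{u,v} is {v^3, u^2 - v^2, u*v - 2*v^2}; counting standard monomials gives mu = 4. Corank 2; j^3 = v*(u^2 - 4*u*v + 5*v^2) splits into three distinct lines over C (the quadratic factor has nonzero discriminant), so D_4.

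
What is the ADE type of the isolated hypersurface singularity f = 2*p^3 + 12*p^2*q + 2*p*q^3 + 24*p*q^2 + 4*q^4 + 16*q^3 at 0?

E_7

The Hessian of f at 0 has rank 0. Corank 2; j^3 = 2*(p + 2*q)^3 is a perfect cube, so E-series; the 4-jet and mu = 7 give E_7.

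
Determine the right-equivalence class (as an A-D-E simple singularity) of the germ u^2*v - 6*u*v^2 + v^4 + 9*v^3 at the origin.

The Hessian of f at 0 has rank 0. Corank 2; j^3 = v*(u - 3*v)^2 has shape L^2 M (L != M), so D-series; mu = 5 gives D_5.

D5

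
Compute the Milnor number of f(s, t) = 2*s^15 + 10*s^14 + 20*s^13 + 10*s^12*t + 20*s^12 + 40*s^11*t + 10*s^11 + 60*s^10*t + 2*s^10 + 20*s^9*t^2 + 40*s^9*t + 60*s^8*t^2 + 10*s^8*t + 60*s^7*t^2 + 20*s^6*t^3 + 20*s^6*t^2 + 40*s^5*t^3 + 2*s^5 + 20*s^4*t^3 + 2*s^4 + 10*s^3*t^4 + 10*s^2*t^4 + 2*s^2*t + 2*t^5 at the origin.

6

The Hessian of f at 0 has rank 0. Corank 2; j^3 = 2*s^2*t has shape L^2 M (L != M), so D-series; mu = 6 gives D_6.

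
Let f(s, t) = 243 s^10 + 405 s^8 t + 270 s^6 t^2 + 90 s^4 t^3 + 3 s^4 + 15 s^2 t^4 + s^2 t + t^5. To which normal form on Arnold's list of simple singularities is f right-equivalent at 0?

D_{6}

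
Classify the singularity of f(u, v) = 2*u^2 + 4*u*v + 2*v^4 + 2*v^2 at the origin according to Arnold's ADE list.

A_3

The Hessian of f at 0 has rank 1. Corank 1: A-series; mu = 3 gives A_3.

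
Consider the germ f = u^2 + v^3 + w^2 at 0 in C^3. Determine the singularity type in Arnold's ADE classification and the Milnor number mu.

Type A2, Milnor number mu = 2.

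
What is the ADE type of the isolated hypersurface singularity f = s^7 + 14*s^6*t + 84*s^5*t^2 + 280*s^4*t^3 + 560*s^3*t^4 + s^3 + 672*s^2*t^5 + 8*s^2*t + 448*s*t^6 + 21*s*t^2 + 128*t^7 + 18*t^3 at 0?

The Hessian of f at 0 is [[0, 0], [0, 0]] with rank 0, so corank 2. A Groebner basis of the Jacobian ideal J(f) in C{s,t} is {s*t/7 + t^6 + 3*t^2/7, s*t^2 + 3*t^3, s^2 + 5*s*t + 6*t^2}; counting standard monomials gives mu = 8. Corank 2; j^3 = (s + 2*t)*(s + 3*t)^2 has shape L^2 M (L != M), so D-series; mu = 8 gives D_8.

D8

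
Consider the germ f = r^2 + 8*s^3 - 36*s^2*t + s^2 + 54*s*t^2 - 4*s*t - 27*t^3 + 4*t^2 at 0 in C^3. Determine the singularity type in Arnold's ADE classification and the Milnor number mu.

The Hessian of f at 0 has rank 2. Corank 1: A-series; mu = 2 gives A_2.

Type A2, Milnor number mu = 2.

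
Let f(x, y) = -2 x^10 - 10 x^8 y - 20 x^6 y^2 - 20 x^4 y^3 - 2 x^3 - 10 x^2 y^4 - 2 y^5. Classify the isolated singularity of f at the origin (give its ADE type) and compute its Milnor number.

Type E_8, Milnor number mu = 8.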